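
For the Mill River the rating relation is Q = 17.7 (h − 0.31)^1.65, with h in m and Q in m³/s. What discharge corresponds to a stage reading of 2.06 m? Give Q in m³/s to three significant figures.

Q = 17.7 × (2.06 − 0.31)^1.65 = 17.7 × 1.75^1.65 = 44.56 m³/s

44.6 m³/s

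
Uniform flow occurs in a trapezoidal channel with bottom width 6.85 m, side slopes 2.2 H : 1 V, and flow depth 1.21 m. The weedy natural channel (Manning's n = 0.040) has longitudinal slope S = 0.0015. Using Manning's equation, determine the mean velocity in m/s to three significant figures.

A = (b + z·y)·y = (6.85 + 2.2×1.21)×1.21 = 11.51 m²
P = b + 2y√(1+z²) = 6.85 + 2×1.21×√(1+2.2²) = 12.70 m
R = A/P = 11.51/12.70 = 0.9064 m
Q = (1/n)·A·R^(2/3)·S^(1/2) = (1/0.040) × 11.51 × 0.9064^(2/3) × 0.0015^(1/2) = 10.44 m³/s
V = Q/A = 10.44/11.51 = 0.9068 m/s

0.907 m/s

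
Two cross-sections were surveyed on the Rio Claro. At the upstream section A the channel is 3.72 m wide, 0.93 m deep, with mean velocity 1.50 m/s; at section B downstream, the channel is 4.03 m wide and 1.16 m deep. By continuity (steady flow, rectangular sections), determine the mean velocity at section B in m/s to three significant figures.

Q = A₁V₁ = (3.72×0.93) × 1.50 = 5.189 m³/s
A₂ = 4.03 × 1.16 = 4.675 m²
V₂ = Q/A₂ = 5.189/4.675 = 1.110 m/s

1.11 m/s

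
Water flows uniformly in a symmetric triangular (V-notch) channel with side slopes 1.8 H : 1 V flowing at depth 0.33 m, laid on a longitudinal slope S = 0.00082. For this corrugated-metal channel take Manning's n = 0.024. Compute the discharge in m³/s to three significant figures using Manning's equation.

A = z·y² = 1.8×0.33² = 0.1960 m²
P = 2y√(1+z²) = 2×0.33×√(1+1.8²) = 1.359 m
R = A/P = 0.1960/1.359 = 0.1442 m
Q = (1/n)·A·R^(2/3)·S^(1/2) = (1/0.024) × 0.1960 × 0.1442^(2/3) × 0.00082^(1/2) = 0.06432 m³/s

0.0643 m³/s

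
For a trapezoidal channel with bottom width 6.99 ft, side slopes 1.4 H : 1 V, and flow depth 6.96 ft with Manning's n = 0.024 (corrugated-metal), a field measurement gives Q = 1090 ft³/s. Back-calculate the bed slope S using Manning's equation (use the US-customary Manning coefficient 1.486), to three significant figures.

0.00390

A = (b + z·y)·y = (6.99 + 1.4×6.96)×6.96 = 116.5 ft²
P = b + 2y√(1+z²) = 6.99 + 2×6.96×√(1+1.4²) = 30.94 ft
R = A/P = 116.5/30.94 = 3.764 ft
S = (Q·n / (1.486·A·R^(2/3)))² = (1090×0.024 / (1.486×116.5×2.420))² = 0.003901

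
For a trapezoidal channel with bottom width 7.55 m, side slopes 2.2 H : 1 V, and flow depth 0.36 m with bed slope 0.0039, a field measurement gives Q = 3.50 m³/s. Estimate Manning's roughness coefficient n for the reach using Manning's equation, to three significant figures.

0.0252

A = (b + z·y)·y = (7.55 + 2.2×0.36)×0.36 = 3.003 m²
P = b + 2y√(1+z²) = 7.55 + 2×0.36×√(1+2.2²) = 9.290 m
R = A/P = 3.003/9.290 = 0.3233 m
n = (1/Q)·A·R^(2/3)·S^(1/2) = (1/3.50) × 3.003 × 0.4710 × 0.06245 = 0.02524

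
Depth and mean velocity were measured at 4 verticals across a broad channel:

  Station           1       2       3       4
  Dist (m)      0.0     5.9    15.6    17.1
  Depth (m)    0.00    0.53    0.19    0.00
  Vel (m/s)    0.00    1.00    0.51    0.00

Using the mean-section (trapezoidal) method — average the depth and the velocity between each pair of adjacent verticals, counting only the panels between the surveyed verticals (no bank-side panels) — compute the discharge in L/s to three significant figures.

3450 L/s

Panel 1-2: Δb = 5.9 m, d̄ = (0.00+0.53)/2 = 0.265, v̄ = (0.00+1.00)/2 = 0.5 → q = 5.9×0.265×0.5 = 0.7818 m³/s
Panel 2-3: Δb = 9.7 m, d̄ = (0.53+0.19)/2 = 0.36, v̄ = (1.00+0.51)/2 = 0.755 → q = 9.7×0.36×0.755 = 2.636 m³/s
Panel 3-4: Δb = 1.5 m, d̄ = (0.19+0.00)/2 = 0.095, v̄ = (0.51+0.00)/2 = 0.255 → q = 1.5×0.095×0.255 = 0.03634 m³/s
Q = Σ q = 3.455 m³/s
= 3.455 × 1000 = 3455 L/s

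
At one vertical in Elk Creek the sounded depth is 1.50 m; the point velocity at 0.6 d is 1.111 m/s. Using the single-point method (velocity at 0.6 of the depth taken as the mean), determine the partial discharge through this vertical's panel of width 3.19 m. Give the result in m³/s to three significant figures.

v̄ = v₀.₆ = 1.111 m/s
q = v̄ × d × w = 1.111 × 1.50 × 3.19 = 5.316 m³/s

5.32 m³/s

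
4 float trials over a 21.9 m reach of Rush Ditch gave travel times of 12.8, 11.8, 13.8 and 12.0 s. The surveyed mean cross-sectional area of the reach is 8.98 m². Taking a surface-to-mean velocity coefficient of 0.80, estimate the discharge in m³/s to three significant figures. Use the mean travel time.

t̄ = (12.8 + 11.8 + 13.8 + 12.0) / 4 = 12.6 s
v_surface = L / t̄ = 21.9 / 12.6 = 1.738 m/s
v_mean = 0.80 × 1.738 = 1.390 m/s
Q = A × v_mean = 8.98 × 1.390 = 12.49 m³/s

12.5 m³/s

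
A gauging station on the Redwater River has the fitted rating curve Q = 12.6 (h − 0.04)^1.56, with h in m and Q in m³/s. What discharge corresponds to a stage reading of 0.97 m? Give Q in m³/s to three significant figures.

11.3 m³/s

Q = 12.6 × (0.97 − 0.04)^1.56 = 12.6 × 0.93^1.56 = 11.25 m³/s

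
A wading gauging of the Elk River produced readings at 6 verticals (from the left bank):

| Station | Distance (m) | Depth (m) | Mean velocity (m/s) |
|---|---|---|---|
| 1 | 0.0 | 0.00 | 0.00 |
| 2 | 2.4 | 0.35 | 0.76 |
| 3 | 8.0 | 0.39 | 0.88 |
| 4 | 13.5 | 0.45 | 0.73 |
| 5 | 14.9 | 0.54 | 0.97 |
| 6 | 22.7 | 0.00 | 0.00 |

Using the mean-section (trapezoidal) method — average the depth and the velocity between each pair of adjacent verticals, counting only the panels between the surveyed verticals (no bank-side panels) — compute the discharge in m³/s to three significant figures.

Panel 1-2: Δb = 2.4 m, d̄ = (0.00+0.35)/2 = 0.175, v̄ = (0.00+0.76)/2 = 0.38 → q = 2.4×0.175×0.38 = 0.1596 m³/s
Panel 2-3: Δb = 5.6 m, d̄ = (0.35+0.39)/2 = 0.37, v̄ = (0.76+0.88)/2 = 0.82 → q = 5.6×0.37×0.82 = 1.699 m³/s
Panel 3-4: Δb = 5.5 m, d̄ = (0.39+0.45)/2 = 0.42, v̄ = (0.88+0.73)/2 = 0.805 → q = 5.5×0.42×0.805 = 1.860 m³/s
Panel 4-5: Δb = 1.4 m, d̄ = (0.45+0.54)/2 = 0.495, v̄ = (0.73+0.97)/2 = 0.85 → q = 1.4×0.495×0.85 = 0.5891 m³/s
Panel 5-6: Δb = 7.8 m, d̄ = (0.54+0.00)/2 = 0.27, v̄ = (0.97+0.00)/2 = 0.485 → q = 7.8×0.27×0.485 = 1.021 m³/s
Q = Σ q = 5.329 m³/s

5.33 m³/s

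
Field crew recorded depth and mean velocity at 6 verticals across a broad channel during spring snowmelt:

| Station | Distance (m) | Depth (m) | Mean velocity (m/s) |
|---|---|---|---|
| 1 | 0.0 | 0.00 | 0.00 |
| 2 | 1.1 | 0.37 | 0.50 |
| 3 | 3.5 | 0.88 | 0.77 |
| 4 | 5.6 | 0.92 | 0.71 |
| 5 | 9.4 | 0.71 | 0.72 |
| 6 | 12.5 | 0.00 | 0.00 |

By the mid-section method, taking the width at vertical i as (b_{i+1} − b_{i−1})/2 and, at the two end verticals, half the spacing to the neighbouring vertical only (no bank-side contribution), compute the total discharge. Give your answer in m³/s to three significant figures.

w_2 = (3.5 − 0.0)/2 = 1.75 m; q_2 = 0.50 × 0.37 × 1.75 = 0.3238 m³/s
w_3 = (5.6 − 1.1)/2 = 2.25 m; q_3 = 0.77 × 0.88 × 2.25 = 1.525 m³/s
w_4 = (9.4 − 3.5)/2 = 2.95 m; q_4 = 0.71 × 0.92 × 2.95 = 1.927 m³/s
w_5 = (12.5 − 5.6)/2 = 3.45 m; q_5 = 0.72 × 0.71 × 3.45 = 1.764 m³/s
Stations 1, 6 contribute zero (depth or velocity is 0).
Q = Σ qᵢ = 5.539 m³/s

5.54 m³/s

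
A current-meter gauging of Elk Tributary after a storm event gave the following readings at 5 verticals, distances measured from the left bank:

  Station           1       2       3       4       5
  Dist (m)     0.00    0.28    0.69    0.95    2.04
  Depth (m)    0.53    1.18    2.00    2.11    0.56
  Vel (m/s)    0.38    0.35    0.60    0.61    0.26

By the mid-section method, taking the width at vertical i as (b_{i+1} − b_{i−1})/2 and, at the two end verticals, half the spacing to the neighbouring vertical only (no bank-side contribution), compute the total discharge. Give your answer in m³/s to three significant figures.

1.52 m³/s

w_1 = (0.28 − 0.00)/2 = 0.14 m; q_1 = 0.38 × 0.53 × 0.14 = 0.02820 m³/s
w_2 = (0.69 − 0.00)/2 = 0.345 m; q_2 = 0.35 × 1.18 × 0.345 = 0.1425 m³/s
w_3 = (0.95 − 0.28)/2 = 0.335 m; q_3 = 0.60 × 2.00 × 0.335 = 0.4020 m³/s
w_4 = (2.04 − 0.69)/2 = 0.675 m; q_4 = 0.61 × 2.11 × 0.675 = 0.8688 m³/s
w_5 = (2.04 − 0.95)/2 = 0.545 m; q_5 = 0.26 × 0.56 × 0.545 = 0.07935 m³/s
Q = Σ qᵢ = 1.521 m³/s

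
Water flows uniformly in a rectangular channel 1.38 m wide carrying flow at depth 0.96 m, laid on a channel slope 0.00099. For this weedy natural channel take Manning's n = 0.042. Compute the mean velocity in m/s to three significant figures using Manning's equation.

0.408 m/s

A = b·y = 1.38 × 0.96 = 1.325 m²
P = b + 2y = 1.38 + 2×0.96 = 3.300 m
R = A/P = 1.325/3.300 = 0.4015 m
Q = (1/n)·A·R^(2/3)·S^(1/2) = (1/0.042) × 1.325 × 0.4015^(2/3) × 0.00099^(1/2) = 0.5401 m³/s
V = Q/A = 0.5401/1.325 = 0.4077 m/s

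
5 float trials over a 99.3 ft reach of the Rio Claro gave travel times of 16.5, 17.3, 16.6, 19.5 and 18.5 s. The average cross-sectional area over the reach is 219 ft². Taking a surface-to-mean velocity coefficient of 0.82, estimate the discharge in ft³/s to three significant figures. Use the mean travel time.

1010 ft³/s

t̄ = (16.5 + 17.3 + 16.6 + 19.5 + 18.5) / 5 = 17.68 s
v_surface = L / t̄ = 99.3 / 17.68 = 5.617 ft/s
v_mean = 0.82 × 5.617 = 4.606 ft/s
Q = A × v_mean = 219 × 4.606 = 1009 ft³/s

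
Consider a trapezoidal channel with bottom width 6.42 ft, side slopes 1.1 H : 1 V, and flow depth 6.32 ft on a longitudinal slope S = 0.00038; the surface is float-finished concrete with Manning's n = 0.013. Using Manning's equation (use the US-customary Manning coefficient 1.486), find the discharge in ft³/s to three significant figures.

A = (b + z·y)·y = (6.42 + 1.1×6.32)×6.32 = 84.51 ft²
P = b + 2y√(1+z²) = 6.42 + 2×6.32×√(1+1.1²) = 25.21 ft
R = A/P = 84.51/25.21 = 3.352 ft
Q = (1.486/n)·A·R^(2/3)·S^(1/2) = (1.486/0.013) × 84.51 × 3.352^(2/3) × 0.00038^(1/2) = 421.8 ft³/s

422 ft³/s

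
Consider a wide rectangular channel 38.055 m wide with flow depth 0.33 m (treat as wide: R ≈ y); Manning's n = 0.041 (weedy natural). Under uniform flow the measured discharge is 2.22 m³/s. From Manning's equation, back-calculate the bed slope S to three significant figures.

A = b·y = 38.055 × 0.33 = 12.56 m²
Wide channel: R ≈ y = 0.33 m
S = (Q·n / (1·A·R^(2/3)))² = (2.22×0.041 / (1×12.56×0.4775))² = 0.0002304

0.000230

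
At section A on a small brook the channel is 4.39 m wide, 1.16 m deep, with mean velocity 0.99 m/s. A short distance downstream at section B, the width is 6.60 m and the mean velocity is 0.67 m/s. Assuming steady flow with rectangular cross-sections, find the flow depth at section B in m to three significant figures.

1.14 m

Q = A₁V₁ = (4.39×1.16) × 0.99 = 5.041 m³/s
d₂ = Q/(b₂ V₂) = 5.041/(6.60×0.67) = 1.140 m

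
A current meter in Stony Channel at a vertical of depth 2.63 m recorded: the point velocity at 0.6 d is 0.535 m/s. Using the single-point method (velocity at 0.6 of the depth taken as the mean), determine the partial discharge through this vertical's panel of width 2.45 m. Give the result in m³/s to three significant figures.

3.45 m³/s

v̄ = v₀.₆ = 0.535 m/s
q = v̄ × d × w = 0.5350 × 2.63 × 2.45 = 3.447 m³/s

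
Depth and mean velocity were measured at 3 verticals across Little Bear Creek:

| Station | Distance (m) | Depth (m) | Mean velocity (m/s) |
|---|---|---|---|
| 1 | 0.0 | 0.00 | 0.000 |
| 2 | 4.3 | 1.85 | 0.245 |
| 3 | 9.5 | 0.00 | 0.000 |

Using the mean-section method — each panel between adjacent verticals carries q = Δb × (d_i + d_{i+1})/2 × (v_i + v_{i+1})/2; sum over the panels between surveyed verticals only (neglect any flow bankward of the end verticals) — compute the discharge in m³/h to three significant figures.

3880 m³/h

Panel 1-2: Δb = 4.3 m, d̄ = (0.00+1.85)/2 = 0.925, v̄ = (0.000+0.245)/2 = 0.1225 → q = 4.3×0.925×0.1225 = 0.4872 m³/s
Panel 2-3: Δb = 5.2 m, d̄ = (1.85+0.00)/2 = 0.925, v̄ = (0.245+0.000)/2 = 0.1225 → q = 5.2×0.925×0.1225 = 0.5892 m³/s
Q = Σ q = 1.076 m³/s
= 1.076 × 3600 = 3875 m³/h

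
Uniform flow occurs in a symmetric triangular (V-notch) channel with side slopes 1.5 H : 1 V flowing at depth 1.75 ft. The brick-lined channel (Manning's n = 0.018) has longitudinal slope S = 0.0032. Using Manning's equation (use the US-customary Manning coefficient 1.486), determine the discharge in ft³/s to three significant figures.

17.4 ft³/s

A = z·y² = 1.5×1.75² = 4.594 ft²
P = 2y√(1+z²) = 2×1.75×√(1+1.5²) = 6.310 ft
R = A/P = 4.594/6.310 = 0.7280 ft
Q = (1.486/n)·A·R^(2/3)·S^(1/2) = (1.486/0.018) × 4.594 × 0.7280^(2/3) × 0.0032^(1/2) = 17.36 ft³/s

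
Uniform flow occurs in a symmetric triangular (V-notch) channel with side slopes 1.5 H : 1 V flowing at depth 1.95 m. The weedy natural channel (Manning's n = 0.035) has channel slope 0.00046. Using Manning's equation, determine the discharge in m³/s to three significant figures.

A = z·y² = 1.5×1.95² = 5.704 m²
P = 2y√(1+z²) = 2×1.95×√(1+1.5²) = 7.031 m
R = A/P = 5.704/7.031 = 0.8112 m
Q = (1/n)·A·R^(2/3)·S^(1/2) = (1/0.035) × 5.704 × 0.8112^(2/3) × 0.00046^(1/2) = 3.040 m³/s

3.04 m³/s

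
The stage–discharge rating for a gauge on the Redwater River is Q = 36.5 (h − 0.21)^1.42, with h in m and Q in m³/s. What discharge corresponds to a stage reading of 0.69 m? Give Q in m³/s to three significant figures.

12.9 m³/s

Q = 36.5 × (0.69 − 0.21)^1.42 = 36.5 × 0.48^1.42 = 12.87 m³/s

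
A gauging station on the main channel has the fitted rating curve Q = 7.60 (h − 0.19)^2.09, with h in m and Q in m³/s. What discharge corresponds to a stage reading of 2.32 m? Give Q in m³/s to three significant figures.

36.9 m³/s

Q = 7.60 × (2.32 − 0.19)^2.09 = 7.60 × 2.13^2.09 = 36.91 m³/s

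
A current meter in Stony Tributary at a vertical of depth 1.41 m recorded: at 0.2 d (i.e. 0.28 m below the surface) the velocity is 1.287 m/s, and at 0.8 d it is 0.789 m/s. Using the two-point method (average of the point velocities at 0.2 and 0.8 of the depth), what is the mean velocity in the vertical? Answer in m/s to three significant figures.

1.04 m/s

v̄ = (1.287 + 0.789) / 2 = 1.038 m/s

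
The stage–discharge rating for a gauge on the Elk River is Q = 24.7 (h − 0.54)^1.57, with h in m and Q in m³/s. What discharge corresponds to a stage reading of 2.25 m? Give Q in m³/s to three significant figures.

57.3 m³/s

Q = 24.7 × (2.25 − 0.54)^1.57 = 24.7 × 1.71^1.57 = 57.35 m³/s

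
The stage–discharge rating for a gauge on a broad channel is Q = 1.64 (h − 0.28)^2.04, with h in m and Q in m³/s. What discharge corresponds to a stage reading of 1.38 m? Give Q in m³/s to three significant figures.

1.99 m³/s

Q = 1.64 × (1.38 − 0.28)^2.04 = 1.64 × 1.1^2.04 = 1.992 m³/s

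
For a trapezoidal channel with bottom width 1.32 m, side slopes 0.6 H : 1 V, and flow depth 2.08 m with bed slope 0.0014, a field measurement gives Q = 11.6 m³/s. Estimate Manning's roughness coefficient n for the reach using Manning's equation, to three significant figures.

0.0156

A = (b + z·y)·y = (1.32 + 0.6×2.08)×2.08 = 5.341 m²
P = b + 2y√(1+z²) = 1.32 + 2×2.08×√(1+0.6²) = 6.171 m
R = A/P = 5.341/6.171 = 0.8655 m
n = (1/Q)·A·R^(2/3)·S^(1/2) = (1/11.6) × 5.341 × 0.9082 × 0.03742 = 0.01565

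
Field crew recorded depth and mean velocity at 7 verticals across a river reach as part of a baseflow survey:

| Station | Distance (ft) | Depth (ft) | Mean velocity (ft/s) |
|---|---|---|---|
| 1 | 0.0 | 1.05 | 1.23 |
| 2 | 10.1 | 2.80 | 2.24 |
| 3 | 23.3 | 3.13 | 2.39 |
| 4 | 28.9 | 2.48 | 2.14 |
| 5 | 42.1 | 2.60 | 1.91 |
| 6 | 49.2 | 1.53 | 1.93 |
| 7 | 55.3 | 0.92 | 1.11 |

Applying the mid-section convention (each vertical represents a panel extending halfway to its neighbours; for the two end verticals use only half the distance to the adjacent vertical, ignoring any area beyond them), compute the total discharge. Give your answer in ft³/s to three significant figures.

w_1 = (10.1 − 0.0)/2 = 5.05 ft; q_1 = 1.23 × 1.05 × 5.05 = 6.522 ft³/s
w_2 = (23.3 − 0.0)/2 = 11.65 ft; q_2 = 2.24 × 2.80 × 11.65 = 73.07 ft³/s
w_3 = (28.9 − 10.1)/2 = 9.4 ft; q_3 = 2.39 × 3.13 × 9.4 = 70.32 ft³/s
w_4 = (42.1 − 23.3)/2 = 9.4 ft; q_4 = 2.14 × 2.48 × 9.4 = 49.89 ft³/s
w_5 = (49.2 − 28.9)/2 = 10.15 ft; q_5 = 1.91 × 2.60 × 10.15 = 50.40 ft³/s
w_6 = (55.3 − 42.1)/2 = 6.6 ft; q_6 = 1.93 × 1.53 × 6.6 = 19.49 ft³/s
w_7 = (55.3 − 49.2)/2 = 3.05 ft; q_7 = 1.11 × 0.92 × 3.05 = 3.115 ft³/s
Q = Σ qᵢ = 272.8 ft³/s

273 ft³/s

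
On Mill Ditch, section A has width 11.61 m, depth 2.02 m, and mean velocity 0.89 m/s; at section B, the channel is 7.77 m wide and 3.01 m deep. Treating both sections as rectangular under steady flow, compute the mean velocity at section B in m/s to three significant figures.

Q = A₁V₁ = (11.61×2.02) × 0.89 = 20.87 m³/s
A₂ = 7.77 × 3.01 = 23.39 m²
V₂ = Q/A₂ = 20.87/23.39 = 0.8925 m/s

0.892 m/s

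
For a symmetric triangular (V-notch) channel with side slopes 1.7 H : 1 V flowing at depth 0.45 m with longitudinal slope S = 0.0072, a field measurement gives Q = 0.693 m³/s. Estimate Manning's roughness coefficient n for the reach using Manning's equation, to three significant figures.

A = z·y² = 1.7×0.45² = 0.3443 m²
P = 2y√(1+z²) = 2×0.45×√(1+1.7²) = 1.775 m
R = A/P = 0.3443/1.775 = 0.1939 m
n = (1/Q)·A·R^(2/3)·S^(1/2) = (1/0.693) × 0.3443 × 0.3350 × 0.08485 = 0.01412

0.0141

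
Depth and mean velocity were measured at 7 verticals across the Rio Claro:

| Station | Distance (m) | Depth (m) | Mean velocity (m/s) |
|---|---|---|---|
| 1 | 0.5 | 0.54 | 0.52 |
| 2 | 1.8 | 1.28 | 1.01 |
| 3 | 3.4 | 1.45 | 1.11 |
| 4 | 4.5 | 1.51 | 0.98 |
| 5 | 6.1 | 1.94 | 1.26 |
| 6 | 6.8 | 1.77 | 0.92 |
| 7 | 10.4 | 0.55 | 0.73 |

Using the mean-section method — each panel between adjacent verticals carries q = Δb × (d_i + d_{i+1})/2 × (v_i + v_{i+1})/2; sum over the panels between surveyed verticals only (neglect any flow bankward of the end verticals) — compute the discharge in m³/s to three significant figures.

12.9 m³/s

Panel 1-2: Δb = 1.3 m, d̄ = (0.54+1.28)/2 = 0.91, v̄ = (0.52+1.01)/2 = 0.765 → q = 1.3×0.91×0.765 = 0.9050 m³/s
Panel 2-3: Δb = 1.6 m, d̄ = (1.28+1.45)/2 = 1.365, v̄ = (1.01+1.11)/2 = 1.06 → q = 1.6×1.365×1.06 = 2.315 m³/s
Panel 3-4: Δb = 1.1 m, d̄ = (1.45+1.51)/2 = 1.48, v̄ = (1.11+0.98)/2 = 1.045 → q = 1.1×1.48×1.045 = 1.701 m³/s
Panel 4-5: Δb = 1.6 m, d̄ = (1.51+1.94)/2 = 1.725, v̄ = (0.98+1.26)/2 = 1.12 → q = 1.6×1.725×1.12 = 3.091 m³/s
Panel 5-6: Δb = 0.7 m, d̄ = (1.94+1.77)/2 = 1.855, v̄ = (1.26+0.92)/2 = 1.09 → q = 0.7×1.855×1.09 = 1.415 m³/s
Panel 6-7: Δb = 3.6 m, d̄ = (1.77+0.55)/2 = 1.16, v̄ = (0.92+0.73)/2 = 0.825 → q = 3.6×1.16×0.825 = 3.445 m³/s
Q = Σ q = 12.87 m³/s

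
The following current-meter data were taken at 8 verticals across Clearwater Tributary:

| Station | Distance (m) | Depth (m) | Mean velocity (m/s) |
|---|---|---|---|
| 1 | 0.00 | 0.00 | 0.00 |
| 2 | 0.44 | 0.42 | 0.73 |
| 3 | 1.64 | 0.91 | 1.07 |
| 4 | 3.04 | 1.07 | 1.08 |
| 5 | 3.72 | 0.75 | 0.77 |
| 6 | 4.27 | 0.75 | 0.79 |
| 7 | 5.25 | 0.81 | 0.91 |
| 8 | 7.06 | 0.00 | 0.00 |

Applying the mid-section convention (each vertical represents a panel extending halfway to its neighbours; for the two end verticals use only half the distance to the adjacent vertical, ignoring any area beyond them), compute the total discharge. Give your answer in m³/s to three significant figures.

4.56 m³/s

w_2 = (1.64 − 0.00)/2 = 0.82 m; q_2 = 0.73 × 0.42 × 0.82 = 0.2514 m³/s
w_3 = (3.04 − 0.44)/2 = 1.3 m; q_3 = 1.07 × 0.91 × 1.3 = 1.266 m³/s
w_4 = (3.72 − 1.64)/2 = 1.04 m; q_4 = 1.08 × 1.07 × 1.04 = 1.202 m³/s
w_5 = (4.27 − 3.04)/2 = 0.615 m; q_5 = 0.77 × 0.75 × 0.615 = 0.3552 m³/s
w_6 = (5.25 − 3.72)/2 = 0.765 m; q_6 = 0.79 × 0.75 × 0.765 = 0.4533 m³/s
w_7 = (7.06 − 4.27)/2 = 1.395 m; q_7 = 0.91 × 0.81 × 1.395 = 1.028 m³/s
Stations 1, 8 contribute zero (depth or velocity is 0).
Q = Σ qᵢ = 4.556 m³/s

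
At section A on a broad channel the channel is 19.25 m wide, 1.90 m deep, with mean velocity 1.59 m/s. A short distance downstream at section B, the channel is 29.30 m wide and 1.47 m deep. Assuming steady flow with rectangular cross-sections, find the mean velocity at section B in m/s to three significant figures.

Q = A₁V₁ = (19.25×1.90) × 1.59 = 58.15 m³/s
A₂ = 29.30 × 1.47 = 43.07 m²
V₂ = Q/A₂ = 58.15/43.07 = 1.350 m/s

1.35 m/s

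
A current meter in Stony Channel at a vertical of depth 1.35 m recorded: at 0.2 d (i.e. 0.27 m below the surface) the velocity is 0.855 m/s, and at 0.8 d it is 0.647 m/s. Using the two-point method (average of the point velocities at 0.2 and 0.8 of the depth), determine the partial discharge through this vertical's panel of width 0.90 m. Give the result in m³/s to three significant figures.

0.912 m³/s

v̄ = (0.855 + 0.647) / 2 = 0.7510 m/s
q = v̄ × d × w = 0.7510 × 1.35 × 0.90 = 0.9125 m³/s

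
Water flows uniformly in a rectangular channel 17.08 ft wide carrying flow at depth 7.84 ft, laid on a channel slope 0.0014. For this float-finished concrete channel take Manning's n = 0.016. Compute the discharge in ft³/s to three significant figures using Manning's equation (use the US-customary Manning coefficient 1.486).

1190 ft³/s

A = b·y = 17.08 × 7.84 = 133.9 ft²
P = b + 2y = 17.08 + 2×7.84 = 32.76 ft
R = A/P = 133.9/32.76 = 4.088 ft
Q = (1.486/n)·A·R^(2/3)·S^(1/2) = (1.486/0.016) × 133.9 × 4.088^(2/3) × 0.0014^(1/2) = 1190 ft³/s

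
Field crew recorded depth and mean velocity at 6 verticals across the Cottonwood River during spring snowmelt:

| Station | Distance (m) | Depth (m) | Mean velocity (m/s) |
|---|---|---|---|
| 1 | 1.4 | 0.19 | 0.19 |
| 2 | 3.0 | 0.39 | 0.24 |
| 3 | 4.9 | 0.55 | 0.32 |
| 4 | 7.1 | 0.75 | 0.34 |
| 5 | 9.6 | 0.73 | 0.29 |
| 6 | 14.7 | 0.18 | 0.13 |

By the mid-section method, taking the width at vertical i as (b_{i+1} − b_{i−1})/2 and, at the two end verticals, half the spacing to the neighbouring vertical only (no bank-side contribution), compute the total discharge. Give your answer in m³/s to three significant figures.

2.02 m³/s

w_1 = (3.0 − 1.4)/2 = 0.8 m; q_1 = 0.19 × 0.19 × 0.8 = 0.02888 m³/s
w_2 = (4.9 − 1.4)/2 = 1.75 m; q_2 = 0.24 × 0.39 × 1.75 = 0.1638 m³/s
w_3 = (7.1 − 3.0)/2 = 2.05 m; q_3 = 0.32 × 0.55 × 2.05 = 0.3608 m³/s
w_4 = (9.6 − 4.9)/2 = 2.35 m; q_4 = 0.34 × 0.75 × 2.35 = 0.5993 m³/s
w_5 = (14.7 − 7.1)/2 = 3.8 m; q_5 = 0.29 × 0.73 × 3.8 = 0.8045 m³/s
w_6 = (14.7 − 9.6)/2 = 2.55 m; q_6 = 0.13 × 0.18 × 2.55 = 0.05967 m³/s
Q = Σ qᵢ = 2.017 m³/s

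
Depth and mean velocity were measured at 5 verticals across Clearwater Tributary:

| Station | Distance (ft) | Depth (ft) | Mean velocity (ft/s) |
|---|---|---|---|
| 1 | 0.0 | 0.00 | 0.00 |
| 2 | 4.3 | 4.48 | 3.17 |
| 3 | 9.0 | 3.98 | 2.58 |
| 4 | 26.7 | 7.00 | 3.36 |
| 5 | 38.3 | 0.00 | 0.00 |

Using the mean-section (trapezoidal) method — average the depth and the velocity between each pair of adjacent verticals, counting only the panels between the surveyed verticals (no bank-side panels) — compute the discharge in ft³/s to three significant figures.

Panel 1-2: Δb = 4.3 ft, d̄ = (0.00+4.48)/2 = 2.24, v̄ = (0.00+3.17)/2 = 1.585 → q = 4.3×2.24×1.585 = 15.27 ft³/s
Panel 2-3: Δb = 4.7 ft, d̄ = (4.48+3.98)/2 = 4.23, v̄ = (3.17+2.58)/2 = 2.875 → q = 4.7×4.23×2.875 = 57.16 ft³/s
Panel 3-4: Δb = 17.7 ft, d̄ = (3.98+7.00)/2 = 5.49, v̄ = (2.58+3.36)/2 = 2.97 → q = 17.7×5.49×2.97 = 288.6 ft³/s
Panel 4-5: Δb = 11.6 ft, d̄ = (7.00+0.00)/2 = 3.5, v̄ = (3.36+0.00)/2 = 1.68 → q = 11.6×3.5×1.68 = 68.21 ft³/s
Q = Σ q = 429.2 ft³/s

429 ft³/s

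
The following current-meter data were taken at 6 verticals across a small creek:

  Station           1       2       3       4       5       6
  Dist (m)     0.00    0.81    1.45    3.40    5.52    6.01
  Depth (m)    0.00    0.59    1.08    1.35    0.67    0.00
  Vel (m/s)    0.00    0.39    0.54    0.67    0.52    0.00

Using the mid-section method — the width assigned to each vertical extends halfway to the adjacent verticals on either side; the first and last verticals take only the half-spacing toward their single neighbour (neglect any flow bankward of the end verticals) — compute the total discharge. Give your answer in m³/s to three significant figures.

w_2 = (1.45 − 0.00)/2 = 0.725 m; q_2 = 0.39 × 0.59 × 0.725 = 0.1668 m³/s
w_3 = (3.40 − 0.81)/2 = 1.295 m; q_3 = 0.54 × 1.08 × 1.295 = 0.7552 m³/s
w_4 = (5.52 − 1.45)/2 = 2.035 m; q_4 = 0.67 × 1.35 × 2.035 = 1.841 m³/s
w_5 = (6.01 − 3.40)/2 = 1.305 m; q_5 = 0.52 × 0.67 × 1.305 = 0.4547 m³/s
Stations 1, 6 contribute zero (depth or velocity is 0).
Q = Σ qᵢ = 3.217 m³/s

3.22 m³/s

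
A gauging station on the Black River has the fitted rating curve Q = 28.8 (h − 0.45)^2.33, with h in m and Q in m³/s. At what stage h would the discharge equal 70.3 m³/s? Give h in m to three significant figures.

1.92 m

h − h₀ = (Q/C)^(1/b) = (70.3/28.8)^(1/2.33) = 1.467 m
h = 0.45 + 1.467 = 1.917 m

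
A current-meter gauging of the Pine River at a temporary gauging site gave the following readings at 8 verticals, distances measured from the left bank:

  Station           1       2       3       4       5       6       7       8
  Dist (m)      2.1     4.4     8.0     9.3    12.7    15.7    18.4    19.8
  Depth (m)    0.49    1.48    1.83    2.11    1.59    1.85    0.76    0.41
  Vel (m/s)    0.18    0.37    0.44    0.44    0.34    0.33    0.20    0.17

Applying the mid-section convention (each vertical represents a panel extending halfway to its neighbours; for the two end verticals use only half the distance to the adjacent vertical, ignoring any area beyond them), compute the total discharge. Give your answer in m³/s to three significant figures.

9.70 m³/s

w_1 = (4.4 − 2.1)/2 = 1.15 m; q_1 = 0.18 × 0.49 × 1.15 = 0.1014 m³/s
w_2 = (8.0 − 2.1)/2 = 2.95 m; q_2 = 0.37 × 1.48 × 2.95 = 1.615 m³/s
w_3 = (9.3 − 4.4)/2 = 2.45 m; q_3 = 0.44 × 1.83 × 2.45 = 1.973 m³/s
w_4 = (12.7 − 8.0)/2 = 2.35 m; q_4 = 0.44 × 2.11 × 2.35 = 2.182 m³/s
w_5 = (15.7 − 9.3)/2 = 3.2 m; q_5 = 0.34 × 1.59 × 3.2 = 1.730 m³/s
w_6 = (18.4 − 12.7)/2 = 2.85 m; q_6 = 0.33 × 1.85 × 2.85 = 1.740 m³/s
w_7 = (19.8 − 15.7)/2 = 2.05 m; q_7 = 0.20 × 0.76 × 2.05 = 0.3116 m³/s
w_8 = (19.8 − 18.4)/2 = 0.7 m; q_8 = 0.17 × 0.41 × 0.7 = 0.04879 m³/s
Q = Σ qᵢ = 9.702 m³/s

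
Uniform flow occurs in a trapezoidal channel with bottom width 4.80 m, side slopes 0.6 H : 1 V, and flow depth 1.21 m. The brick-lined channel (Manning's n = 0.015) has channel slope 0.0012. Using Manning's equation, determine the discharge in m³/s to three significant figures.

14.2 m³/s

A = (b + z·y)·y = (4.80 + 0.6×1.21)×1.21 = 6.686 m²
P = b + 2y√(1+z²) = 4.80 + 2×1.21×√(1+0.6²) = 7.622 m
R = A/P = 6.686/7.622 = 0.8772 m
Q = (1/n)·A·R^(2/3)·S^(1/2) = (1/0.015) × 6.686 × 0.8772^(2/3) × 0.0012^(1/2) = 14.15 m³/s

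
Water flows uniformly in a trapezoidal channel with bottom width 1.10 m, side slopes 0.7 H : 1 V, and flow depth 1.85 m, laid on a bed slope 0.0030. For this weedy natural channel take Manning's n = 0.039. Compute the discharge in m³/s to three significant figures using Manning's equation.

5.31 m³/s

A = (b + z·y)·y = (1.10 + 0.7×1.85)×1.85 = 4.431 m²
P = b + 2y√(1+z²) = 1.10 + 2×1.85×√(1+0.7²) = 5.616 m
R = A/P = 4.431/5.616 = 0.7889 m
Q = (1/n)·A·R^(2/3)·S^(1/2) = (1/0.039) × 4.431 × 0.7889^(2/3) × 0.0030^(1/2) = 5.313 m³/s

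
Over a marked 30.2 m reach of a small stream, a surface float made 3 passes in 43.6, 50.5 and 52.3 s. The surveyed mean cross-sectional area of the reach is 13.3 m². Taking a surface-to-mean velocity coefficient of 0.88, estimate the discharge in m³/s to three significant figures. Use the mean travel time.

t̄ = (43.6 + 50.5 + 52.3) / 3 = 48.8 s
v_surface = L / t̄ = 30.2 / 48.8 = 0.6189 m/s
v_mean = 0.88 × 0.6189 = 0.5446 m/s
Q = A × v_mean = 13.3 × 0.5446 = 7.243 m³/s

7.24 m³/s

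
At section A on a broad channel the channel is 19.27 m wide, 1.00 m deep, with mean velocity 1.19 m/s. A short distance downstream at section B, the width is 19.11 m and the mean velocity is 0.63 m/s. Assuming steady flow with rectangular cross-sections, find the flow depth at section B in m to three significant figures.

1.90 m

Q = A₁V₁ = (19.27×1.00) × 1.19 = 22.93 m³/s
d₂ = Q/(b₂ V₂) = 22.93/(19.11×0.63) = 1.905 m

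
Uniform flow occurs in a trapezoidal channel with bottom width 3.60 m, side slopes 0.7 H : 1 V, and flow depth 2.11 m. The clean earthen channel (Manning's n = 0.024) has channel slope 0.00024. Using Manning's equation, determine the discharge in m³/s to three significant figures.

A = (b + z·y)·y = (3.60 + 0.7×2.11)×2.11 = 10.71 m²
P = b + 2y√(1+z²) = 3.60 + 2×2.11×√(1+0.7²) = 8.751 m
R = A/P = 10.71/8.751 = 1.224 m
Q = (1/n)·A·R^(2/3)·S^(1/2) = (1/0.024) × 10.71 × 1.224^(2/3) × 0.00024^(1/2) = 7.913 m³/s

7.91 m³/s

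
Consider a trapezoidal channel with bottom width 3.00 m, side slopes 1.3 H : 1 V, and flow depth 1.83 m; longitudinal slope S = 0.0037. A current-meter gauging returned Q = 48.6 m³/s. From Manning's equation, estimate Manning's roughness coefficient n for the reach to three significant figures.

0.0131

A = (b + z·y)·y = (3.00 + 1.3×1.83)×1.83 = 9.844 m²
P = b + 2y√(1+z²) = 3.00 + 2×1.83×√(1+1.3²) = 9.003 m
R = A/P = 9.844/9.003 = 1.093 m
n = (1/Q)·A·R^(2/3)·S^(1/2) = (1/48.6) × 9.844 × 1.061 × 0.06083 = 0.01308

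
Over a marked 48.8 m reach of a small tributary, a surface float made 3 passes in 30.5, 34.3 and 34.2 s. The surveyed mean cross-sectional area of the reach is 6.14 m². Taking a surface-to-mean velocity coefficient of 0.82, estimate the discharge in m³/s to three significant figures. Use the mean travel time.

t̄ = (30.5 + 34.3 + 34.2) / 3 = 33 s
v_surface = L / t̄ = 48.8 / 33 = 1.479 m/s
v_mean = 0.82 × 1.479 = 1.213 m/s
Q = A × v_mean = 6.14 × 1.213 = 7.445 m³/s

7.45 m³/s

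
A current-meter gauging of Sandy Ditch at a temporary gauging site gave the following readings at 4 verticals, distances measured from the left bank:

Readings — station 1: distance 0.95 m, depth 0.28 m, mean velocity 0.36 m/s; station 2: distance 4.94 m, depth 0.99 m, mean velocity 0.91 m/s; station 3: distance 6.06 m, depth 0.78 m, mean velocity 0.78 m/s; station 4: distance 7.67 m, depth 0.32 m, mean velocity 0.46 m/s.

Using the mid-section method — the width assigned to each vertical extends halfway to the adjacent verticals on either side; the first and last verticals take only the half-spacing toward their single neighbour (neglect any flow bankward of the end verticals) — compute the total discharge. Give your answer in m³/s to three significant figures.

3.45 m³/s

w_1 = (4.94 − 0.95)/2 = 1.995 m; q_1 = 0.36 × 0.28 × 1.995 = 0.2011 m³/s
w_2 = (6.06 − 0.95)/2 = 2.555 m; q_2 = 0.91 × 0.99 × 2.555 = 2.302 m³/s
w_3 = (7.67 − 4.94)/2 = 1.365 m; q_3 = 0.78 × 0.78 × 1.365 = 0.8305 m³/s
w_4 = (7.67 − 6.06)/2 = 0.805 m; q_4 = 0.46 × 0.32 × 0.805 = 0.1185 m³/s
Q = Σ qᵢ = 3.452 m³/s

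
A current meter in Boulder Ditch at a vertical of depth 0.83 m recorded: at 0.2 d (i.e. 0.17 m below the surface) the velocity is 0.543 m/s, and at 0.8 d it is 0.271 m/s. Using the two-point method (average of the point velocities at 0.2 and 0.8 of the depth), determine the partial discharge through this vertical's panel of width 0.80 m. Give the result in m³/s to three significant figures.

v̄ = (0.543 + 0.271) / 2 = 0.4070 m/s
q = v̄ × d × w = 0.4070 × 0.83 × 0.80 = 0.2702 m³/s

0.270 m³/s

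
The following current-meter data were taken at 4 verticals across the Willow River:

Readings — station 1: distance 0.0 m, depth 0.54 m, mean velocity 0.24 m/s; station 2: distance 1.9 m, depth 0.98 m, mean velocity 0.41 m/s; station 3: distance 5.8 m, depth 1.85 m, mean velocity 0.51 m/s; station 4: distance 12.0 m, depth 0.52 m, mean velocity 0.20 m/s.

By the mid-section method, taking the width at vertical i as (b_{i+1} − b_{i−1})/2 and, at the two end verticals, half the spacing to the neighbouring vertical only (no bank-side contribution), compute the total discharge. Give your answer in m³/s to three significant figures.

6.38 m³/s

w_1 = (1.9 − 0.0)/2 = 0.95 m; q_1 = 0.24 × 0.54 × 0.95 = 0.1231 m³/s
w_2 = (5.8 − 0.0)/2 = 2.9 m; q_2 = 0.41 × 0.98 × 2.9 = 1.165 m³/s
w_3 = (12.0 − 1.9)/2 = 5.05 m; q_3 = 0.51 × 1.85 × 5.05 = 4.765 m³/s
w_4 = (12.0 − 5.8)/2 = 3.1 m; q_4 = 0.20 × 0.52 × 3.1 = 0.3224 m³/s
Q = Σ qᵢ = 6.375 m³/s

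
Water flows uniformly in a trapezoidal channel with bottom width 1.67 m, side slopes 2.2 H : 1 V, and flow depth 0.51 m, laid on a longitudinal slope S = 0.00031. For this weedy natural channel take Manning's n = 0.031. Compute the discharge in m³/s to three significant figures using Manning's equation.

A = (b + z·y)·y = (1.67 + 2.2×0.51)×0.51 = 1.424 m²
P = b + 2y√(1+z²) = 1.67 + 2×0.51×√(1+2.2²) = 4.135 m
R = A/P = 1.424/4.135 = 0.3444 m
Q = (1/n)·A·R^(2/3)·S^(1/2) = (1/0.031) × 1.424 × 0.3444^(2/3) × 0.00031^(1/2) = 0.3973 m³/s

0.397 m³/s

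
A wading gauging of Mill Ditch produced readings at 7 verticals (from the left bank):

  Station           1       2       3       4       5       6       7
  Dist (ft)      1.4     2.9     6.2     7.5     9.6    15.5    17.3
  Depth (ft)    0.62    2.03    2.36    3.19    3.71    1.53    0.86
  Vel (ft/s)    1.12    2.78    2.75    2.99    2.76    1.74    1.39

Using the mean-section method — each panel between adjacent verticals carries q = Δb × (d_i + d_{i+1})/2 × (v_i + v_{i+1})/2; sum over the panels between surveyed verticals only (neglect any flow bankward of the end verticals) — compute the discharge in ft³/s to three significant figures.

93.2 ft³/s

Panel 1-2: Δb = 1.5 ft, d̄ = (0.62+2.03)/2 = 1.325, v̄ = (1.12+2.78)/2 = 1.95 → q = 1.5×1.325×1.95 = 3.876 ft³/s
Panel 2-3: Δb = 3.3 ft, d̄ = (2.03+2.36)/2 = 2.195, v̄ = (2.78+2.75)/2 = 2.765 → q = 3.3×2.195×2.765 = 20.03 ft³/s
Panel 3-4: Δb = 1.3 ft, d̄ = (2.36+3.19)/2 = 2.775, v̄ = (2.75+2.99)/2 = 2.87 → q = 1.3×2.775×2.87 = 10.35 ft³/s
Panel 4-5: Δb = 2.1 ft, d̄ = (3.19+3.71)/2 = 3.45, v̄ = (2.99+2.76)/2 = 2.875 → q = 2.1×3.45×2.875 = 20.83 ft³/s
Panel 5-6: Δb = 5.9 ft, d̄ = (3.71+1.53)/2 = 2.62, v̄ = (2.76+1.74)/2 = 2.25 → q = 5.9×2.62×2.25 = 34.78 ft³/s
Panel 6-7: Δb = 1.8 ft, d̄ = (1.53+0.86)/2 = 1.195, v̄ = (1.74+1.39)/2 = 1.565 → q = 1.8×1.195×1.565 = 3.366 ft³/s
Q = Σ q = 93.23 ft³/s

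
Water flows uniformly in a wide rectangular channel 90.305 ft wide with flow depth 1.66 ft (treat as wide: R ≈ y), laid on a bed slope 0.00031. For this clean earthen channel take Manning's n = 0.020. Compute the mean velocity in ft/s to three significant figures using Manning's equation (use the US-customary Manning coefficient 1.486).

A = b·y = 90.305 × 1.66 = 149.9 ft²
Wide channel: R ≈ y = 1.66 ft
Q = (1.486/n)·A·R^(2/3)·S^(1/2) = (1.486/0.020) × 149.9 × 1.660^(2/3) × 0.00031^(1/2) = 274.9 ft³/s
V = Q/A = 274.9/149.9 = 1.834 ft/s

1.83 ft/s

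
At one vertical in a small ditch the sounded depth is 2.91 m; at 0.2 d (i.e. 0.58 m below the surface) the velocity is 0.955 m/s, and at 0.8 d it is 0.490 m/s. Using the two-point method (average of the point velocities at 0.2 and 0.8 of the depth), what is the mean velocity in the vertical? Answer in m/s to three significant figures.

v̄ = (0.955 + 0.490) / 2 = 0.7225 m/s

0.723 m/s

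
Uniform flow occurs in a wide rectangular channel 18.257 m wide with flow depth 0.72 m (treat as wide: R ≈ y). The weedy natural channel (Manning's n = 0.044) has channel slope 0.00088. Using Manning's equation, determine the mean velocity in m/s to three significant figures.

A = b·y = 18.257 × 0.72 = 13.15 m²
Wide channel: R ≈ y = 0.72 m
Q = (1/n)·A·R^(2/3)·S^(1/2) = (1/0.044) × 13.15 × 0.7200^(2/3) × 0.00088^(1/2) = 7.119 m³/s
V = Q/A = 7.119/13.15 = 0.5416 m/s

0.542 m/s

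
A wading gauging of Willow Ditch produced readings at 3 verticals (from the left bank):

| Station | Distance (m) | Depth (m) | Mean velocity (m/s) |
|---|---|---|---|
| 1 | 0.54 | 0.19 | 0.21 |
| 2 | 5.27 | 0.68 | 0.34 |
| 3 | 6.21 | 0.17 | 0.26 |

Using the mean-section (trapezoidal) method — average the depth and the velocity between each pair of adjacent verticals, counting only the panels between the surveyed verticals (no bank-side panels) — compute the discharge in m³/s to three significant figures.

0.686 m³/s

Panel 1-2: Δb = 4.73 m, d̄ = (0.19+0.68)/2 = 0.435, v̄ = (0.21+0.34)/2 = 0.275 → q = 4.73×0.435×0.275 = 0.5658 m³/s
Panel 2-3: Δb = 0.94 m, d̄ = (0.68+0.17)/2 = 0.425, v̄ = (0.34+0.26)/2 = 0.3 → q = 0.94×0.425×0.3 = 0.1199 m³/s
Q = Σ q = 0.6857 m³/s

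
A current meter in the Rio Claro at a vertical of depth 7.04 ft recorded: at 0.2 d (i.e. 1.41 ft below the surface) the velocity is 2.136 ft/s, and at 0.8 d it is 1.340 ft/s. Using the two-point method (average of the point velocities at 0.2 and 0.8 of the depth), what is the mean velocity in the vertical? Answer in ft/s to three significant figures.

1.74 ft/s

v̄ = (2.136 + 1.340) / 2 = 1.738 ft/s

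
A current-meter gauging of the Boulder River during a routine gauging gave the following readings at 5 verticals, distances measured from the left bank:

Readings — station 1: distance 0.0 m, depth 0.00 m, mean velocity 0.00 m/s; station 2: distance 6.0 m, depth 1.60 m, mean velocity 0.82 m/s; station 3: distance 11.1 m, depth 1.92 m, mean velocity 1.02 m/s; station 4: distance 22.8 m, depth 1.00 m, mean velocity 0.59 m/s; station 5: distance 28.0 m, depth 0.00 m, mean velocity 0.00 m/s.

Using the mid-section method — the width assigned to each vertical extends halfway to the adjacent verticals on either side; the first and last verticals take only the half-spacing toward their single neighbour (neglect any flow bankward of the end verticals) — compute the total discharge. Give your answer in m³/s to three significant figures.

w_2 = (11.1 − 0.0)/2 = 5.55 m; q_2 = 0.82 × 1.60 × 5.55 = 7.282 m³/s
w_3 = (22.8 − 6.0)/2 = 8.4 m; q_3 = 1.02 × 1.92 × 8.4 = 16.45 m³/s
w_4 = (28.0 − 11.1)/2 = 8.45 m; q_4 = 0.59 × 1.00 × 8.45 = 4.986 m³/s
Stations 1, 5 contribute zero (depth or velocity is 0).
Q = Σ qᵢ = 28.72 m³/s

28.7 m³/s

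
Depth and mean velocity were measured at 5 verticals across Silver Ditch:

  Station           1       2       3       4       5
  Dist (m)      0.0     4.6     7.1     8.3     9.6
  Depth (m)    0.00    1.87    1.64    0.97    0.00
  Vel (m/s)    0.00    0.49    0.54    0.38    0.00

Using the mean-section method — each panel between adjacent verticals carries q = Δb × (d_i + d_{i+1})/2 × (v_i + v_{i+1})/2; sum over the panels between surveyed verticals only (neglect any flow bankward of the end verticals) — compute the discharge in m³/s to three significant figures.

4.15 m³/s

Panel 1-2: Δb = 4.6 m, d̄ = (0.00+1.87)/2 = 0.935, v̄ = (0.00+0.49)/2 = 0.245 → q = 4.6×0.935×0.245 = 1.054 m³/s
Panel 2-3: Δb = 2.5 m, d̄ = (1.87+1.64)/2 = 1.755, v̄ = (0.49+0.54)/2 = 0.515 → q = 2.5×1.755×0.515 = 2.260 m³/s
Panel 3-4: Δb = 1.2 m, d̄ = (1.64+0.97)/2 = 1.305, v̄ = (0.54+0.38)/2 = 0.46 → q = 1.2×1.305×0.46 = 0.7204 m³/s
Panel 4-5: Δb = 1.3 m, d̄ = (0.97+0.00)/2 = 0.485, v̄ = (0.38+0.00)/2 = 0.19 → q = 1.3×0.485×0.19 = 0.1198 m³/s
Q = Σ q = 4.153 m³/s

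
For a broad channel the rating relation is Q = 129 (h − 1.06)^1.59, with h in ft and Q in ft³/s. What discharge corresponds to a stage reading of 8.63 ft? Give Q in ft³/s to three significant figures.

3220 ft³/s

Q = 129 × (8.63 − 1.06)^1.59 = 129 × 7.57^1.59 = 3224 ft³/s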